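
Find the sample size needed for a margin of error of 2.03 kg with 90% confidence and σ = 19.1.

n = (z*σ/E)² = (1.645×19.1/2.03)² = 239.6 → n = 240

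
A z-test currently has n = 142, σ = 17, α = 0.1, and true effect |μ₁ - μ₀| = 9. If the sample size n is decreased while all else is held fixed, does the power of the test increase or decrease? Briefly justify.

Power decreases: a smaller n inflates the standard error σ/√n, pulling the sampling distribution under H₁ back toward the critical value.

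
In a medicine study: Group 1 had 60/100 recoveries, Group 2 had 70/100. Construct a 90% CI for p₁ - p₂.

p̂₁ = 0.6, p̂₂ = 0.7. Difference = -0.1. CI = (-0.21, 0.01)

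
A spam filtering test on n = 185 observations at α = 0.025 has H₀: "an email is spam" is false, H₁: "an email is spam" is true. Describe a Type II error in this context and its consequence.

Type II error: failing to reject H₀ when it is false — concluding that an email is spam is not supported when in fact it is. Consequence: a spam email lands in the inbox.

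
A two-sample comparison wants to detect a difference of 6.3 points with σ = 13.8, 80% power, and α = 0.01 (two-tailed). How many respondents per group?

n per group = 2(z_α/2 + z_β)²σ²/d² = 2×(2.576 + 0.84)²×13.8²/6.3² = 112.0 → n = 112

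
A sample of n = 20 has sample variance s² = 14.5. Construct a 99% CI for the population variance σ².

df = 19. χ²_{0.005} = 38.582, χ²_{0.995} = 6.844. CI for σ² = ((n-1)s²/χ²_{α/2}, (n-1)s²/χ²_{1-α/2}) = (19·14.5/38.582, 19·14.5/6.844) = (7.14, 40.25)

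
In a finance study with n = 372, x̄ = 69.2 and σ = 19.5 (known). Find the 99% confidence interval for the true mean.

CI = x̄ ± z*(σ/√n) = 69.2 ± 2.576(19.5/√372) = 69.2 ± 2.6 = (66.6, 71.8)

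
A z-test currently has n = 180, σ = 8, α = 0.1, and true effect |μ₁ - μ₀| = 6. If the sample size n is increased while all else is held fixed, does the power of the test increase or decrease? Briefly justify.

Power increases: a larger n shrinks the standard error σ/√n, moving the sampling distribution under H₁ further from the critical value.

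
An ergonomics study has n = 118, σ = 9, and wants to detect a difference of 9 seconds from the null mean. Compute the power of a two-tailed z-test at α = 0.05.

SE = σ/√n = 9/√118 = 0.829. Non-centrality λ = d/SE = 9/0.829 = 10.863. Power ≈ Φ(λ - z_{α/2}) = Φ(10.863 - 1.96) = Φ(8.903) = 1.0.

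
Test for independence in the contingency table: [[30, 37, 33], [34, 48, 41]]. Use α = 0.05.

χ² = 0.168. df = 2, critical = 5.991. Fail to reject H₀. No evidence of dependence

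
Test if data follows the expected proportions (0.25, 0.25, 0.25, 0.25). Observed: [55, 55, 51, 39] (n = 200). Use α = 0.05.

Expected: [50.0, 50.0, 50.0, 50.0]. χ² = 3.44. df = 3, critical = 7.815. Fail to reject H₀.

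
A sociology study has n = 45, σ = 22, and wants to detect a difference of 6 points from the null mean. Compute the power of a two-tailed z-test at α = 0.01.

SE = σ/√n = 22/√45 = 3.28. Non-centrality λ = d/SE = 6/3.28 = 1.83. Power ≈ Φ(λ - z_{α/2}) = Φ(1.83 - 2.576) = Φ(-0.746) = 0.228.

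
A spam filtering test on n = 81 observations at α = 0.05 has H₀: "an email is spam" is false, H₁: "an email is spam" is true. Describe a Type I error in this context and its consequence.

Type I error: rejecting H₀ when it is true — concluding that an email is spam when in fact it is not. Consequence: a legitimate email is sent to the spam folder and the user misses it.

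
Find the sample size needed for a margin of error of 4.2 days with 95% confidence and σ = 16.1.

n = (z*σ/E)² = (1.96×16.1/4.2)² = 56.5 → n = 57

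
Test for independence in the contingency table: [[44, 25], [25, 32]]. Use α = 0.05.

χ² = 4.994. df = 1, critical = 3.841. Reject H₀. Variables are dependent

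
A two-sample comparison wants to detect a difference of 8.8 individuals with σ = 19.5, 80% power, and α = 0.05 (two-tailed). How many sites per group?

n per group = 2(z_α/2 + z_β)²σ²/d² = 2×(1.96 + 0.84)²×19.5²/8.8² = 77.0 → n = 77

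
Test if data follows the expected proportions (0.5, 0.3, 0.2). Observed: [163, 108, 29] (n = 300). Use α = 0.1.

Expected: [150.0, 90.0, 60.0]. χ² = 20.743. df = 2, critical = 4.605. Reject H₀.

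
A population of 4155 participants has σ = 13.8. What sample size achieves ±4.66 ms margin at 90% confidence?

Without FPC: n₀ = (1.645×13.8/4.66)² = 23.731. With FPC: n = n₀N/(n₀+N-1) = 23.6 → n = 24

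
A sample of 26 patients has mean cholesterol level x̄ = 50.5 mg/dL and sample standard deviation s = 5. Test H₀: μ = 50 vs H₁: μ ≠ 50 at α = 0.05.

t = (x̄ - μ₀)/(s/√n) = (50.5 - 50)/(5/√26) = 0.51. df = 25, critical t = ±2.06. Fail to reject H₀.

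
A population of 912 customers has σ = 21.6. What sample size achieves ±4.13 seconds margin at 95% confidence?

Without FPC: n₀ = (1.96×21.6/4.13)² = 105.08. With FPC: n = n₀N/(n₀+N-1) = 94.3 → n = 95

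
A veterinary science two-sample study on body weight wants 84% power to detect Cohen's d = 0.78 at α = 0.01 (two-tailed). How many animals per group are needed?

z_{α/2} = 2.576, z_β = Φ⁻¹(0.84) = 0.994. For medium effect (d = 0.78): n per group = 2(z_{α/2} + z_β)²/d² = 2(2.576 + 0.994)²/0.78² = 41.9 → 42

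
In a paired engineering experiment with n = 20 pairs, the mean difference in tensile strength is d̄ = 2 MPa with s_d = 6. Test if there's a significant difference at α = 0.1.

t = d̄/(s_d/√n) = 2/(6/√20) = 1.491. df = 19, critical t = ±1.729. Fail to reject H₀.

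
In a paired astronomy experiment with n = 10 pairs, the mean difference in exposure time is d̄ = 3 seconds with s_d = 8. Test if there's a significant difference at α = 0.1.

t = d̄/(s_d/√n) = 3/(8/√10) = 1.186. df = 9, critical t = ±1.833. Fail to reject H₀.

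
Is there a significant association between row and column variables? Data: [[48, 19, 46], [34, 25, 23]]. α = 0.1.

χ² = 6.101. df = 2, critical = 4.605. Reject H₀. Variables are dependent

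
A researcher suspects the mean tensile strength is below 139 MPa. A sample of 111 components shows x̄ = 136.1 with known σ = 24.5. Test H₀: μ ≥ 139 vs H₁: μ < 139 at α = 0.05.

z = -1.247. Critical value: -1.645. Fail to reject H₀.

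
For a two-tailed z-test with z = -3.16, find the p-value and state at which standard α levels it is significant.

p = 2·P(Z > |-3.16|) = 2·(1 - Φ(3.16)) ≈ 0.0016. Significant at α = 0.1; Significant at α = 0.05; Significant at α = 0.01.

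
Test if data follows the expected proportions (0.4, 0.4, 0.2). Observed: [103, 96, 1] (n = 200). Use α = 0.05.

Expected: [80.0, 80.0, 40.0]. χ² = 47.837. df = 2, critical = 5.991. Reject H₀.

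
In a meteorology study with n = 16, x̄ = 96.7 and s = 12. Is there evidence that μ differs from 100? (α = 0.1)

t = (x̄ - μ₀)/(s/√n) = (96.7 - 100)/(12/√16) = -1.1. df = 15, critical t = ±1.753. Fail to reject H₀.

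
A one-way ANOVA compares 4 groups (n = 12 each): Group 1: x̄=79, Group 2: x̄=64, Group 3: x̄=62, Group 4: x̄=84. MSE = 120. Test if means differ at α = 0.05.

Grand mean = 72.25. SS_between = 4281.0, MS_between = 1427.0. F = 11.892, F_crit ≈ 2.816. Reject H₀.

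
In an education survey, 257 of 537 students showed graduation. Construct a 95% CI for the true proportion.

p̂ = 0.479. CI = p̂ ± z*√(p̂(1-p̂)/n) = (0.436, 0.521)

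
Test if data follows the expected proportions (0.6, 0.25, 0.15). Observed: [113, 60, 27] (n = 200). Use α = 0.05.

Expected: [120.0, 50.0, 30.0]. χ² = 2.708. df = 2, critical = 5.991. Fail to reject H₀.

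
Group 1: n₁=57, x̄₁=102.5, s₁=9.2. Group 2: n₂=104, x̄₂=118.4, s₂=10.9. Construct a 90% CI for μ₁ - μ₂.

Difference = -15.9. SE = √(9.2²/57 + 10.9²/104) = 1.621. CI = (-18.57, -13.23)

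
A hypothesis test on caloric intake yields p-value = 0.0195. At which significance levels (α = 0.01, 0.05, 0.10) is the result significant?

p = 0.0195. Significant at: α = 0.05, 0.1.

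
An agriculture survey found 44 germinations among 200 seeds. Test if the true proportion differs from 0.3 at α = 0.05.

p̂ = 0.22, p₀ = 0.3. z = (p̂ - p₀)/√(p₀(1-p₀)/n) = -2.469. Critical: ±1.96. Reject H₀.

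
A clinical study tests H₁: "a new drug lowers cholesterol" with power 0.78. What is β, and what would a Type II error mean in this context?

β = 1 - power = 1 - 0.78 = 0.22. A Type II error is failing to reject H₀ when H₀ is false (false negative) — here, failing to conclude that a new drug lowers cholesterol when in fact it is true. Consequence: shelving an effective drug — patients miss out on a treatment that would have helped.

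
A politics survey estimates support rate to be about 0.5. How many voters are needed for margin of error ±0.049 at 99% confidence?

n = z²p(1-p)/E² = 2.576²×0.5×0.5/0.049² = 690.9 → n = 691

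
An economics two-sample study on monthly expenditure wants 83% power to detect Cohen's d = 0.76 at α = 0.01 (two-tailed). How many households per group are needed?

z_{α/2} = 2.576, z_β = Φ⁻¹(0.83) = 0.954. For medium effect (d = 0.76): n per group = 2(z_{α/2} + z_β)²/d² = 2(2.576 + 0.954)²/0.76² = 43.1 → 44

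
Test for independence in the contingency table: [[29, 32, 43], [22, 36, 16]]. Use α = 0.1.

χ² = 8.744. df = 2, critical = 4.605. Reject H₀. Variables are dependent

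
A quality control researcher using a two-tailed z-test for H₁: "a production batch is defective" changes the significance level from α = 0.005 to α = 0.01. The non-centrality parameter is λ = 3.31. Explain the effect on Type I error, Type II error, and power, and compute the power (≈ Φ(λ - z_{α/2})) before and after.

Increasing α from 0.005 to 0.01:
• Type I error rate increases (α is the Type I rate by definition).
• Critical value moves from z_{α/2} = 2.807 to 2.576, so power = Φ(λ - z_{α/2}) goes from Φ(3.31 - 2.807) = 0.693 to Φ(3.31 - 2.576) = 0.769.
• Type II error rate β = 1 - power therefore decreases (0.307 → 0.231).
Appropriate when false negatives are costly — here, shipping a defective batch — faulty products reach customers.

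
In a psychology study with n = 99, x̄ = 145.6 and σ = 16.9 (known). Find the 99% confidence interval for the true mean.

CI = x̄ ± z*(σ/√n) = 145.6 ± 2.576(16.9/√99) = 145.6 ± 4.38 = (141.22, 149.98)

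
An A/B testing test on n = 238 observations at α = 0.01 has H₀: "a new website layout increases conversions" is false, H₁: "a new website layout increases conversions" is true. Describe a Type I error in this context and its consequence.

Type I error: rejecting H₀ when it is true — concluding that a new website layout increases conversions when in fact it is not. Consequence: rolling out a layout that doesn't actually help — wasted engineering effort.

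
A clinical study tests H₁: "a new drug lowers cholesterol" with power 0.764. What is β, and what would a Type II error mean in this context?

β = 1 - power = 1 - 0.764 = 0.236. A Type II error is failing to reject H₀ when H₀ is false (false negative) — here, failing to conclude that a new drug lowers cholesterol when in fact it is true. Consequence: shelving an effective drug — patients miss out on a treatment that would have helped.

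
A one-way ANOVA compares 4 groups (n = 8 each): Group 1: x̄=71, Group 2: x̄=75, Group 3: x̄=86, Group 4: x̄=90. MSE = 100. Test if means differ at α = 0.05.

Grand mean = 80.5. SS_between = 1928.0, MS_between = 642.67. F = 6.427, F_crit ≈ 2.947. Reject H₀.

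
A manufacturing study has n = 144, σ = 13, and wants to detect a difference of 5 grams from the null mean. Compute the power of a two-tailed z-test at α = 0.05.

SE = σ/√n = 13/√144 = 1.083. Non-centrality λ = d/SE = 5/1.083 = 4.615. Power ≈ Φ(λ - z_{α/2}) = Φ(4.615 - 1.96) = Φ(2.655) = 0.996.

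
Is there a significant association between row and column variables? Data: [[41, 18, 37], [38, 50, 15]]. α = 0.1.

χ² = 24.264. df = 2, critical = 4.605. Reject H₀. Variables are dependent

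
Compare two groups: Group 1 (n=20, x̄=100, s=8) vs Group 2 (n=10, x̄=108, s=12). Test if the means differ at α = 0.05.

Pooled sp = 9.47. t = -2.181, df = 28. Critical t = ±2.048. Reject H₀.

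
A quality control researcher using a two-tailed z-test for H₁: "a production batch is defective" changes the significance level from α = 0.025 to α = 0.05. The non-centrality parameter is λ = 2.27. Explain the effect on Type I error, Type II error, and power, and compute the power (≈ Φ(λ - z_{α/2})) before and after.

Increasing α from 0.025 to 0.05:
• Type I error rate increases (α is the Type I rate by definition).
• Critical value moves from z_{α/2} = 2.241 to 1.96, so power = Φ(λ - z_{α/2}) goes from Φ(2.27 - 2.241) = 0.512 to Φ(2.27 - 1.96) = 0.622.
• Type II error rate β = 1 - power therefore decreases (0.488 → 0.378).
Appropriate when false negatives are costly — here, shipping a defective batch — faulty products reach customers.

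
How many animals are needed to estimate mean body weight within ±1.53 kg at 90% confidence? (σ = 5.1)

n = (z*σ/E)² = (1.645×5.1/1.53)² = 30.1 → n = 31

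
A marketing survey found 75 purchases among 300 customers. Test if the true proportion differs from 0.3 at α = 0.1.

p̂ = 0.25, p₀ = 0.3. z = (p̂ - p₀)/√(p₀(1-p₀)/n) = -1.89. Critical: ±1.645. Reject H₀.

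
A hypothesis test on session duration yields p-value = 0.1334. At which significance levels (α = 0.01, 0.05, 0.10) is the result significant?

p = 0.1334. Not significant at any of the given levels.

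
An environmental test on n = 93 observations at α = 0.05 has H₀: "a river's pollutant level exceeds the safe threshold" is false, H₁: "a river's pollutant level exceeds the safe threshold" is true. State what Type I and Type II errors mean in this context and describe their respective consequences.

Type I (false positive): concluding that a river's pollutant level exceeds the safe threshold when it is not — shutting down a compliant factory unnecessarily. Type II (false negative): failing to conclude that a river's pollutant level exceeds the safe threshold when it is — allowing unsafe pollution to continue. Which is costlier depends on domain priorities and is a judgement call rather than a statistical fact.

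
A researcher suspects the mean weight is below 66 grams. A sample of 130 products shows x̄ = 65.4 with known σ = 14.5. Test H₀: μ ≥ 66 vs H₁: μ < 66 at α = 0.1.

z = -0.472. Critical value: -1.28. Fail to reject H₀.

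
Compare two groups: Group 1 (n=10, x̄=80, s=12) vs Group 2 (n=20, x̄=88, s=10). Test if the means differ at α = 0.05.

Pooled sp = 10.68. t = -1.933, df = 28. Critical t = ±2.048. Fail to reject H₀.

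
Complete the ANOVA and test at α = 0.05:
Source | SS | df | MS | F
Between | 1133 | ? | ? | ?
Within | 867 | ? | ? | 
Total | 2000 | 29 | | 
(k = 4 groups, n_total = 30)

df_between = 3, df_within = 26. MS_between = 377.67, MS_within = 33.35. F = 11.326, F_crit ≈ 2.975. Reject H₀.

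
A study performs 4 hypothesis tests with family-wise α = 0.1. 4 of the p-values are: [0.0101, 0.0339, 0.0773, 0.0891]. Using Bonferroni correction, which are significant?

Bonferroni α = 0.1/4 = 0.025. Significant p-values: [0.0101]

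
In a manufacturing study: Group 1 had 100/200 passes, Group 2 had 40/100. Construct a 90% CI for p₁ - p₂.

p̂₁ = 0.5, p̂₂ = 0.4. Difference = 0.1. CI = (0.001, 0.199)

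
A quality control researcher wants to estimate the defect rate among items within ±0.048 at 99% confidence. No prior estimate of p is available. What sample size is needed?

Conservative approach: use p = 0.5 (maximizes p(1-p) = 0.25). n = z²(0.25)/E² = 2.576²×0.25/0.048² = 720.03 → n = 721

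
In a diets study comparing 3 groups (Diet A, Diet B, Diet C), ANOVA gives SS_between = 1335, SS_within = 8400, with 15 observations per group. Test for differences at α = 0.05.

df_between = 2, df_within = 42. F = MS_between/MS_within = 667.5/200.0 = 3.337. F_crit ≈ 3.22. Reject H₀. At least one mean differs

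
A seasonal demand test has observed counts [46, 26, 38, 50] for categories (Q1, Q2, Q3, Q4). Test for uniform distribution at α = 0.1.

Expected = 40 each. χ² = Σ(O-E)²/E = 8.4. df = 3, critical value = 6.251. Reject H₀.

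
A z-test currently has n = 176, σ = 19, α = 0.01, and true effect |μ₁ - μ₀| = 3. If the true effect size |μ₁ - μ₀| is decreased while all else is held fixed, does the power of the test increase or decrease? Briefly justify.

Power decreases: a smaller true effect decreases the non-centrality λ = |μ₁ - μ₀|/(σ/√n).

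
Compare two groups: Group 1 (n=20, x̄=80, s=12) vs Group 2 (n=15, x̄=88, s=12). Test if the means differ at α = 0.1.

Pooled sp = 12.0. t = -1.952, df = 33. Critical t = ±1.692. Reject H₀.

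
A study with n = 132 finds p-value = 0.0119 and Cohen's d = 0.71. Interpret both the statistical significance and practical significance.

Statistically significant (p = 0.0119 < 0.05). Cohen's d = 0.71 indicates a medium effect size. Both statistical and practical significance should be considered.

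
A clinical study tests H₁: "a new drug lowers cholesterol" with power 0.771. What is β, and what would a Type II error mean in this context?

β = 1 - power = 1 - 0.771 = 0.229. A Type II error is failing to reject H₀ when H₀ is false (false negative) — here, failing to conclude that a new drug lowers cholesterol when in fact it is true. Consequence: shelving an effective drug — patients miss out on a treatment that would have helped.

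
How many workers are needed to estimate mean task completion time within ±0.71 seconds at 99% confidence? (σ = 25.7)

n = (z*σ/E)² = (2.576×25.7/0.71)² = 8694.4 → n = 8695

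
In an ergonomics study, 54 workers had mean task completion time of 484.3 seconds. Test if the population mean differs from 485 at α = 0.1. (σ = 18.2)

z = (x̄ - μ₀)/(σ/√n) = (484.3 - 485)/(18.2/√54) = -0.283. Critical value: ±1.645. Since |-0.283| ≤ 1.645, Fail to reject H₀.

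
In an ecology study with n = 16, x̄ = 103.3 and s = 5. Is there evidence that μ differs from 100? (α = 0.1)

t = (x̄ - μ₀)/(s/√n) = (103.3 - 100)/(5/√16) = 2.64. df = 15, critical t = ±1.753. Reject H₀.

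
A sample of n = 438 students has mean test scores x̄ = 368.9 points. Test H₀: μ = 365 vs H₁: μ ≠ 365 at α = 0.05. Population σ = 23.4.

z = (x̄ - μ₀)/(σ/√n) = (368.9 - 365)/(23.4/√438) = 3.488. Critical value: ±1.96. Since |3.488| > 1.96, Reject H₀.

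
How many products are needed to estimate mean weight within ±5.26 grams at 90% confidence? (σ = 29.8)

n = (z*σ/E)² = (1.645×29.8/5.26)² = 86.9 → n = 87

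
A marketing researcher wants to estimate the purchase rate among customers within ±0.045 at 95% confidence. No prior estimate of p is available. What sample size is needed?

Conservative approach: use p = 0.5 (maximizes p(1-p) = 0.25). n = z²(0.25)/E² = 1.96²×0.25/0.045² = 474.3 → n = 475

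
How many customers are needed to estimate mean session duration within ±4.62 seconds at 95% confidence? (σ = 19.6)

n = (z*σ/E)² = (1.96×19.6/4.62)² = 69.1 → n = 70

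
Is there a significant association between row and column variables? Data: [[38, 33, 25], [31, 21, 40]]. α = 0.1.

χ² = 6.756. df = 2, critical = 4.605. Reject H₀. Variables are dependent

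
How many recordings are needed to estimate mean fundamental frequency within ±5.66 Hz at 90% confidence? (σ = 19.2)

n = (z*σ/E)² = (1.645×19.2/5.66)² = 31.1 → n = 32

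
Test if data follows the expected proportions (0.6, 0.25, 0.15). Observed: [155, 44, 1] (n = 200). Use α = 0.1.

Expected: [120.0, 50.0, 30.0]. χ² = 38.962. df = 2, critical = 4.605. Reject H₀.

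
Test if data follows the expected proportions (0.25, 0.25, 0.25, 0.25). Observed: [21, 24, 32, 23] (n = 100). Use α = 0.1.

Expected: [25.0, 25.0, 25.0, 25.0]. χ² = 2.8. df = 3, critical = 6.251. Fail to reject H₀.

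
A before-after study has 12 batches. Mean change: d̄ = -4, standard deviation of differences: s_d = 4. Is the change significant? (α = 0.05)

t = d̄/(s_d/√n) = -4/(4/√12) = -3.464. df = 11, critical t = ±2.201. Reject H₀.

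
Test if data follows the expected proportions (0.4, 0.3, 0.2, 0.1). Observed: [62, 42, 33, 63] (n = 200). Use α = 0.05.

Expected: [80.0, 60.0, 40.0, 20.0]. χ² = 103.125. df = 3, critical = 7.815. Reject H₀.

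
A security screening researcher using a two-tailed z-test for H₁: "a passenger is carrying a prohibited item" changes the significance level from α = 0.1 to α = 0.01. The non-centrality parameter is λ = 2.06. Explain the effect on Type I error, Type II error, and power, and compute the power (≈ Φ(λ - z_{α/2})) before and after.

Decreasing α from 0.1 to 0.01:
• Type I error rate decreases (α is the Type I rate by definition).
• Critical value moves from z_{α/2} = 1.645 to 2.576, so power = Φ(λ - z_{α/2}) goes from Φ(2.06 - 1.645) = 0.661 to Φ(2.06 - 2.576) = 0.303.
• Type II error rate β = 1 - power therefore increases (0.339 → 0.697).
Appropriate when false positives are costly — here, detaining an innocent passenger — delay and inconvenience.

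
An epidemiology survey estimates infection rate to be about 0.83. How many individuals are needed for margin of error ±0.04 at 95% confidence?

n = z²p(1-p)/E² = 1.96²×0.83×0.17/0.04² = 338.8 → n = 339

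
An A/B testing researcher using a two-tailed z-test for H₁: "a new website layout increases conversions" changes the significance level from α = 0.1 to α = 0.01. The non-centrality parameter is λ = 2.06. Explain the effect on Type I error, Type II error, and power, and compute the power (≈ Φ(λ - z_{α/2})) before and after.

Decreasing α from 0.1 to 0.01:
• Type I error rate decreases (α is the Type I rate by definition).
• Critical value moves from z_{α/2} = 1.645 to 2.576, so power = Φ(λ - z_{α/2}) goes from Φ(2.06 - 1.645) = 0.661 to Φ(2.06 - 2.576) = 0.303.
• Type II error rate β = 1 - power therefore increases (0.339 → 0.697).
Appropriate when false positives are costly — here, rolling out a layout that doesn't actually help — wasted engineering effort.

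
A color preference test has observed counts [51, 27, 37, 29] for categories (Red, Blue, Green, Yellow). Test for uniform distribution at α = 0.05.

Expected = 36 each. χ² = Σ(O-E)²/E = 9.889. df = 3, critical value = 7.815. Reject H₀.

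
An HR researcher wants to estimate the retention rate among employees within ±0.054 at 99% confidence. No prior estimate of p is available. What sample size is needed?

Conservative approach: use p = 0.5 (maximizes p(1-p) = 0.25). n = z²(0.25)/E² = 2.576²×0.25/0.054² = 568.9 → n = 569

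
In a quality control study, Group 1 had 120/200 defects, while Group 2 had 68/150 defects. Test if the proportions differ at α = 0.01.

p̂₁ = 0.6, p̂₂ = 0.453, pooled p̂ = 0.537. z = 2.723. Critical: ±2.576. Reject H₀.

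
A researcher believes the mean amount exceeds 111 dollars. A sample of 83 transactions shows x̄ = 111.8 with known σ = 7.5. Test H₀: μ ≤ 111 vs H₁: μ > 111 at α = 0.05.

z = 0.972. Critical value: 1.645. Fail to reject H₀.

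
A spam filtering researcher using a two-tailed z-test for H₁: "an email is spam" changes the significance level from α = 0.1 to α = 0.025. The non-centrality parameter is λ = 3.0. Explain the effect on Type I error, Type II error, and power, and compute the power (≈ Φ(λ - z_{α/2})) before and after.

Decreasing α from 0.1 to 0.025:
• Type I error rate decreases (α is the Type I rate by definition).
• Critical value moves from z_{α/2} = 1.645 to 2.241, so power = Φ(λ - z_{α/2}) goes from Φ(3.0 - 1.645) = 0.912 to Φ(3.0 - 2.241) = 0.776.
• Type II error rate β = 1 - power therefore increases (0.088 → 0.224).
Appropriate when false positives are costly — here, a legitimate email is sent to the spam folder and the user misses it.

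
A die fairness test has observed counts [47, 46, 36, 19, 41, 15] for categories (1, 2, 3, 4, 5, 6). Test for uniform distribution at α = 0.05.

Expected = 34 each. χ² = Σ(O-E)²/E = 28.0. df = 5, critical value = 11.07. Reject H₀.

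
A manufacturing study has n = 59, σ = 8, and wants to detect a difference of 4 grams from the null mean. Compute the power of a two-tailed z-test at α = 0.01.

SE = σ/√n = 8/√59 = 1.042. Non-centrality λ = d/SE = 4/1.042 = 3.841. Power ≈ Φ(λ - z_{α/2}) = Φ(3.841 - 2.576) = Φ(1.265) = 0.897.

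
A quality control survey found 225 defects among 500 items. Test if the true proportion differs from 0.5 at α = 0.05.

p̂ = 0.45, p₀ = 0.5. z = (p̂ - p₀)/√(p₀(1-p₀)/n) = -2.236. Critical: ±1.96. Reject H₀.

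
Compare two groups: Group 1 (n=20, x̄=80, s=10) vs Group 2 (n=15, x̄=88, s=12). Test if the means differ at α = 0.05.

Pooled sp = 10.89. t = -2.15, df = 33. Critical t = ±2.035. Reject H₀.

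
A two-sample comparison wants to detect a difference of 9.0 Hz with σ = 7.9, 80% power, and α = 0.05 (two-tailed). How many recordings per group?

n per group = 2(z_α/2 + z_β)²σ²/d² = 2×(1.96 + 0.84)²×7.9²/9.0² = 12.1 → n = 13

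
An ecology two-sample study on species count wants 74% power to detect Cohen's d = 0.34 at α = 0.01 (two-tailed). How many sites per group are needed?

z_{α/2} = 2.576, z_β = Φ⁻¹(0.74) = 0.643. For small effect (d = 0.34): n per group = 2(z_{α/2} + z_β)²/d² = 2(2.576 + 0.643)²/0.34² = 179.3 → 180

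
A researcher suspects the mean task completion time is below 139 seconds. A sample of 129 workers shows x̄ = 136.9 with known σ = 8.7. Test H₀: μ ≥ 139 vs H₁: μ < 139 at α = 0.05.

z = -2.742. Critical value: -1.645. Reject H₀.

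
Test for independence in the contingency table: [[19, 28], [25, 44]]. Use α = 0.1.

χ² = 0.209. df = 1, critical = 2.706. Fail to reject H₀. No evidence of dependence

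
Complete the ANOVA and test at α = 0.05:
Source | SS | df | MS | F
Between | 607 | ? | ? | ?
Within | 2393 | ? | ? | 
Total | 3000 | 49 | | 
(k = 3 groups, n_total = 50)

df_between = 2, df_within = 47. MS_between = 303.5, MS_within = 50.91. F = 5.961, F_crit ≈ 3.195. Reject H₀.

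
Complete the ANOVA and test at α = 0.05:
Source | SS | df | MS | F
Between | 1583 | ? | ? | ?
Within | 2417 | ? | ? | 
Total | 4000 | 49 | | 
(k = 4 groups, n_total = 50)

df_between = 3, df_within = 46. MS_between = 527.67, MS_within = 52.54. F = 10.042, F_crit ≈ 2.807. Reject H₀.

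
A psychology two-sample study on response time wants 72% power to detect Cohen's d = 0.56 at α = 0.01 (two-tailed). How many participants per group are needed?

z_{α/2} = 2.576, z_β = Φ⁻¹(0.72) = 0.583. For medium effect (d = 0.56): n per group = 2(z_{α/2} + z_β)²/d² = 2(2.576 + 0.583)²/0.56² = 63.6 → 64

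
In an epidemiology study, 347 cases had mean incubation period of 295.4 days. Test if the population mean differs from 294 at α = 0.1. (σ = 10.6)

z = (x̄ - μ₀)/(σ/√n) = (295.4 - 294)/(10.6/√347) = 2.46. Critical value: ±1.645. Since |2.46| > 1.645, Reject H₀.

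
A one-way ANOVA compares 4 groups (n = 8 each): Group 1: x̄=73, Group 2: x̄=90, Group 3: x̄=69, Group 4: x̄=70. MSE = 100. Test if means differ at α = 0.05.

Grand mean = 75.5. SS_between = 2312.0, MS_between = 770.67. F = 7.707, F_crit ≈ 2.947. Reject H₀.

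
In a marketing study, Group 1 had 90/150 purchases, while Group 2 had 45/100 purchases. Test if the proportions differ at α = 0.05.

p̂₁ = 0.6, p̂₂ = 0.45, pooled p̂ = 0.54. z = 2.331. Critical: ±1.96. Reject H₀.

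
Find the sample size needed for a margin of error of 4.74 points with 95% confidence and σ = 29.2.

n = (z*σ/E)² = (1.96×29.2/4.74)² = 145.8 → n = 146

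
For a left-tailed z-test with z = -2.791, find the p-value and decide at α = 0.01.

p = P(Z < -2.791) = Φ(-2.791) ≈ 0.0026. Since p < 0.01, reject H₀ (significant) at α = 0.01.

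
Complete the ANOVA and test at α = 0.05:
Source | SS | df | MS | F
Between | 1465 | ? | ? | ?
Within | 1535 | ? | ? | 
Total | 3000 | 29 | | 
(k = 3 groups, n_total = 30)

df_between = 2, df_within = 27. MS_between = 732.5, MS_within = 56.85. F = 12.884, F_crit ≈ 3.354. Reject H₀.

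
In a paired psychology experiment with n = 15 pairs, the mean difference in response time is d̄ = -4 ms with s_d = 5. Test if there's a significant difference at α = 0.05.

t = d̄/(s_d/√n) = -4/(5/√15) = -3.098. df = 14, critical t = ±2.145. Reject H₀.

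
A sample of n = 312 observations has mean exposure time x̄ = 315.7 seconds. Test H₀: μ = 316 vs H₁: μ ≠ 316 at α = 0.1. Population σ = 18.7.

z = (x̄ - μ₀)/(σ/√n) = (315.7 - 316)/(18.7/√312) = -0.283. Critical value: ±1.645. Since |-0.283| ≤ 1.645, Fail to reject H₀.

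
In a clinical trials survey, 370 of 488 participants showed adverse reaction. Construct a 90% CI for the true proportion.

p̂ = 0.758. CI = p̂ ± z*√(p̂(1-p̂)/n) = (0.726, 0.79)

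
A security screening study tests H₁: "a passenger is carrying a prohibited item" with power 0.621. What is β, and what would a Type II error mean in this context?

β = 1 - power = 1 - 0.621 = 0.379. A Type II error is failing to reject H₀ when H₀ is false (false negative) — here, failing to conclude that a passenger is carrying a prohibited item when in fact it is true. Consequence: letting a prohibited item through — security breach.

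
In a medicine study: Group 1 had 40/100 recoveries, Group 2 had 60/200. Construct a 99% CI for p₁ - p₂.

p̂₁ = 0.4, p̂₂ = 0.3. Difference = 0.1. CI = (-0.051, 0.251)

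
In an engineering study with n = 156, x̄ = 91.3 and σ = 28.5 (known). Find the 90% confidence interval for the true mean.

CI = x̄ ± z*(σ/√n) = 91.3 ± 1.645(28.5/√156) = 91.3 ± 3.75 = (87.55, 95.05)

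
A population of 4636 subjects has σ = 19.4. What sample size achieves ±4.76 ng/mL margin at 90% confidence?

Without FPC: n₀ = (1.645×19.4/4.76)² = 44.949. With FPC: n = n₀N/(n₀+N-1) = 44.5 → n = 45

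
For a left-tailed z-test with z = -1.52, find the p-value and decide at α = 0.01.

p = P(Z < -1.52) = Φ(-1.52) ≈ 0.0643. Since p ≥ 0.01, fail to reject H₀ (not significant) at α = 0.01.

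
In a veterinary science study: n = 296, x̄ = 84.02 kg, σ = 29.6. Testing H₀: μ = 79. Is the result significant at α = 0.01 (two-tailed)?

z = (84.02 - 79)/(29.6/√296) = 2.918. Since |z| > 2.576, significant at α = 0.01.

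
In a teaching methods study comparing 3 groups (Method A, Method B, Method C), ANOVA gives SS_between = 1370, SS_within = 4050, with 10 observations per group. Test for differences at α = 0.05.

df_between = 2, df_within = 27. F = MS_between/MS_within = 685.0/150.0 = 4.567. F_crit ≈ 3.354. Reject H₀. At least one mean differs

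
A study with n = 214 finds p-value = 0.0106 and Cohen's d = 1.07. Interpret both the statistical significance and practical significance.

Statistically significant (p = 0.0106 < 0.05). Cohen's d = 1.07 indicates a large effect size. Both statistical and practical significance should be considered.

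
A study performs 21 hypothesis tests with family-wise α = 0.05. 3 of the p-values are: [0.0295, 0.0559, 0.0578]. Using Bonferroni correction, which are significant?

Bonferroni α = 0.05/21 = 0.00238. None of the given p-values are significant.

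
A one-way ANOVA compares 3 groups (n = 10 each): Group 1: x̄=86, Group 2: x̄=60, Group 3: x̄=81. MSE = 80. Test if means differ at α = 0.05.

Grand mean = 75.67. SS_between = 3806.67, MS_between = 1903.33. F = 23.792, F_crit ≈ 3.354. Reject H₀.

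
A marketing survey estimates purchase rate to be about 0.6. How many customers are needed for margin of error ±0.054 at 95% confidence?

n = z²p(1-p)/E² = 1.96²×0.6×0.4/0.054² = 316.2 → n = 317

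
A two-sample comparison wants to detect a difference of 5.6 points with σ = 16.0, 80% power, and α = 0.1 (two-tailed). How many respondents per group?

n per group = 2(z_α/2 + z_β)²σ²/d² = 2×(1.645 + 0.84)²×16.0²/5.6² = 100.8 → n = 101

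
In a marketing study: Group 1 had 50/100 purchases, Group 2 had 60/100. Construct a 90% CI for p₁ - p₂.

p̂₁ = 0.5, p̂₂ = 0.6. Difference = -0.1. CI = (-0.215, 0.015)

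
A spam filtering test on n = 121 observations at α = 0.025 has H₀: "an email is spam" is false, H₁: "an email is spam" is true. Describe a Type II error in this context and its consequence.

Type II error: failing to reject H₀ when it is false — concluding that an email is spam is not supported when in fact it is. Consequence: a spam email lands in the inbox.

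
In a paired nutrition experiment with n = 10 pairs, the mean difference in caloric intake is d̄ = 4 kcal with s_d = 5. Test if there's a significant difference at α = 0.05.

t = d̄/(s_d/√n) = 4/(5/√10) = 2.53. df = 9, critical t = ±2.262. Reject H₀.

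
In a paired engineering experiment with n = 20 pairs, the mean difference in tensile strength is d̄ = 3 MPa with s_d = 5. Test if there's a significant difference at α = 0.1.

t = d̄/(s_d/√n) = 3/(5/√20) = 2.683. df = 19, critical t = ±1.729. Reject H₀.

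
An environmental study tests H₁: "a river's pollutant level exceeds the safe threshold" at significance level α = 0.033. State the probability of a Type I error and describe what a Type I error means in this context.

P(Type I error) = α = 0.033. A Type I error is rejecting H₀ when H₀ is actually true (false positive) — here, concluding that a river's pollutant level exceeds the safe threshold when in fact this is not the case. Consequence: shutting down a compliant factory unnecessarily.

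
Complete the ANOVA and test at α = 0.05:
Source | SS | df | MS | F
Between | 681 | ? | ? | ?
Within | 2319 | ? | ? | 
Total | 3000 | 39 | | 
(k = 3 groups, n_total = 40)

df_between = 2, df_within = 37. MS_between = 340.5, MS_within = 62.68. F = 5.433, F_crit ≈ 3.252. Reject H₀.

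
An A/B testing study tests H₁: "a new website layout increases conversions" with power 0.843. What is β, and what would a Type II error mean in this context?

β = 1 - power = 1 - 0.843 = 0.157. A Type II error is failing to reject H₀ when H₀ is false (false negative) — here, failing to conclude that a new website layout increases conversions when in fact it is true. Consequence: discarding a layout that would have improved conversions — lost revenue.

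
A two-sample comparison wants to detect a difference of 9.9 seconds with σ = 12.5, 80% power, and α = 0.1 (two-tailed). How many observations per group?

n per group = 2(z_α/2 + z_β)²σ²/d² = 2×(1.645 + 0.84)²×12.5²/9.9² = 19.7 → n = 20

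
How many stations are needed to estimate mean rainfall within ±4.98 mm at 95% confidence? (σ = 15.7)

n = (z*σ/E)² = (1.96×15.7/4.98)² = 38.2 → n = 39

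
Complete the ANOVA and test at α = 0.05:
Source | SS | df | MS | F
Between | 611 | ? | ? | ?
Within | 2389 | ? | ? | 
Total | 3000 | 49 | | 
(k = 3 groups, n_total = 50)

df_between = 2, df_within = 47. MS_between = 305.5, MS_within = 50.83. F = 6.01, F_crit ≈ 3.195. Reject H₀.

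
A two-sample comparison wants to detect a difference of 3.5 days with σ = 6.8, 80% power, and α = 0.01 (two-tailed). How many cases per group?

n per group = 2(z_α/2 + z_β)²σ²/d² = 2×(2.576 + 0.84)²×6.8²/3.5² = 88.1 → n = 89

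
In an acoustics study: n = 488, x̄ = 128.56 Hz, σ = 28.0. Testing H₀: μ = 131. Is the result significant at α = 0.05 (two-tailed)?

z = (128.56 - 131)/(28.0/√488) = -1.925. Since |z| ≤ 1.96, not significant at α = 0.05.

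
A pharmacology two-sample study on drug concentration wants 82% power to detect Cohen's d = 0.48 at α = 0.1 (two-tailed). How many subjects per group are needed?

z_{α/2} = 1.645, z_β = Φ⁻¹(0.82) = 0.915. For small effect (d = 0.48): n per group = 2(z_{α/2} + z_β)²/d² = 2(1.645 + 0.915)²/0.48² = 56.9 → 57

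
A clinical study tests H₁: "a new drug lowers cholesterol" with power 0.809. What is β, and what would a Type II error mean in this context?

β = 1 - power = 1 - 0.809 = 0.191. A Type II error is failing to reject H₀ when H₀ is false (false negative) — here, failing to conclude that a new drug lowers cholesterol when in fact it is true. Consequence: shelving an effective drug — patients miss out on a treatment that would have helped.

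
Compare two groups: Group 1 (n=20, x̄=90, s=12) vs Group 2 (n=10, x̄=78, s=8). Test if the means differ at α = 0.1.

Pooled sp = 10.88. t = 2.849, df = 28. Critical t = ±1.701. Reject H₀.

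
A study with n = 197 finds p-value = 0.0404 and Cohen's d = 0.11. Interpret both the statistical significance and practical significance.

Statistically significant (p = 0.0404 < 0.05). Cohen's d = 0.11 indicates a very small effect size. Both statistical and practical significance should be considered.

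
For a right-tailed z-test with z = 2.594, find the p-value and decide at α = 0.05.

p = P(Z > 2.594) = 1 - Φ(2.594) ≈ 0.0047. Since p < 0.05, reject H₀ (significant) at α = 0.05.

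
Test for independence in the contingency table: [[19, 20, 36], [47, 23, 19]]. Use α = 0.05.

χ² = 16.266. df = 2, critical = 5.991. Reject H₀. Variables are dependent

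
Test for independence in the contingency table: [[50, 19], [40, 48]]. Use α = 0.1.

χ² = 11.533. df = 1, critical = 2.706. Reject H₀. Variables are dependent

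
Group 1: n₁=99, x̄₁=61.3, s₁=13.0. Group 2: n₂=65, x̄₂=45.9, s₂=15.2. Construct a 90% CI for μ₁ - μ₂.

Difference = 15.4. SE = √(13.0²/99 + 15.2²/65) = 2.294. CI = (11.63, 19.17)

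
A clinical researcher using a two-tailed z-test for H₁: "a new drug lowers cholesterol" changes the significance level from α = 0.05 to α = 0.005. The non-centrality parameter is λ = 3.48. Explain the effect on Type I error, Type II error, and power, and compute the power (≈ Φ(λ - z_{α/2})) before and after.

Decreasing α from 0.05 to 0.005:
• Type I error rate decreases (α is the Type I rate by definition).
• Critical value moves from z_{α/2} = 1.96 to 2.807, so power = Φ(λ - z_{α/2}) goes from Φ(3.48 - 1.96) = 0.936 to Φ(3.48 - 2.807) = 0.75.
• Type II error rate β = 1 - power therefore increases (0.064 → 0.25).
Appropriate when false positives are costly — here, approving an ineffective drug — patients take a useless medication and may skip effective alternatives.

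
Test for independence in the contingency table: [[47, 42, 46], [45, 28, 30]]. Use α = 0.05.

χ² = 1.945. df = 2, critical = 5.991. Fail to reject H₀. No evidence of dependence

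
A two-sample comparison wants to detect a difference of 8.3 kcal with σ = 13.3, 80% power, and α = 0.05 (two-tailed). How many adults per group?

n per group = 2(z_α/2 + z_β)²σ²/d² = 2×(1.96 + 0.84)²×13.3²/8.3² = 40.3 → n = 41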